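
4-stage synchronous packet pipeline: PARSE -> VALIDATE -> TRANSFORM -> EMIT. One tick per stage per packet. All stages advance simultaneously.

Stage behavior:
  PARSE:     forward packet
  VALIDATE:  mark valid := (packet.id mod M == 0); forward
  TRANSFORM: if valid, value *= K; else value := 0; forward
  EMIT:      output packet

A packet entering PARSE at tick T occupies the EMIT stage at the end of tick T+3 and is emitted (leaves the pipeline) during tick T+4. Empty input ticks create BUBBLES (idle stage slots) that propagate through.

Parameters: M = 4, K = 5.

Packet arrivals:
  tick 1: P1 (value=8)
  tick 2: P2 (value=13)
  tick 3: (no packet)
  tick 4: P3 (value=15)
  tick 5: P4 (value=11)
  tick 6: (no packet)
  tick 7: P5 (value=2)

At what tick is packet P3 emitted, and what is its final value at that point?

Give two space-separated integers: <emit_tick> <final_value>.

Tick 1: [PARSE:P1(v=8,ok=F), VALIDATE:-, TRANSFORM:-, EMIT:-] out:-; in:P1
Tick 2: [PARSE:P2(v=13,ok=F), VALIDATE:P1(v=8,ok=F), TRANSFORM:-, EMIT:-] out:-; in:P2
Tick 3: [PARSE:-, VALIDATE:P2(v=13,ok=F), TRANSFORM:P1(v=0,ok=F), EMIT:-] out:-; in:-
Tick 4: [PARSE:P3(v=15,ok=F), VALIDATE:-, TRANSFORM:P2(v=0,ok=F), EMIT:P1(v=0,ok=F)] out:-; in:P3
Tick 5: [PARSE:P4(v=11,ok=F), VALIDATE:P3(v=15,ok=F), TRANSFORM:-, EMIT:P2(v=0,ok=F)] out:P1(v=0); in:P4
Tick 6: [PARSE:-, VALIDATE:P4(v=11,ok=T), TRANSFORM:P3(v=0,ok=F), EMIT:-] out:P2(v=0); in:-
Tick 7: [PARSE:P5(v=2,ok=F), VALIDATE:-, TRANSFORM:P4(v=55,ok=T), EMIT:P3(v=0,ok=F)] out:-; in:P5
Tick 8: [PARSE:-, VALIDATE:P5(v=2,ok=F), TRANSFORM:-, EMIT:P4(v=55,ok=T)] out:P3(v=0); in:-
Tick 9: [PARSE:-, VALIDATE:-, TRANSFORM:P5(v=0,ok=F), EMIT:-] out:P4(v=55); in:-
Tick 10: [PARSE:-, VALIDATE:-, TRANSFORM:-, EMIT:P5(v=0,ok=F)] out:-; in:-
Tick 11: [PARSE:-, VALIDATE:-, TRANSFORM:-, EMIT:-] out:P5(v=0); in:-
P3: arrives tick 4, valid=False (id=3, id%4=3), emit tick 8, final value 0

Answer: 8 0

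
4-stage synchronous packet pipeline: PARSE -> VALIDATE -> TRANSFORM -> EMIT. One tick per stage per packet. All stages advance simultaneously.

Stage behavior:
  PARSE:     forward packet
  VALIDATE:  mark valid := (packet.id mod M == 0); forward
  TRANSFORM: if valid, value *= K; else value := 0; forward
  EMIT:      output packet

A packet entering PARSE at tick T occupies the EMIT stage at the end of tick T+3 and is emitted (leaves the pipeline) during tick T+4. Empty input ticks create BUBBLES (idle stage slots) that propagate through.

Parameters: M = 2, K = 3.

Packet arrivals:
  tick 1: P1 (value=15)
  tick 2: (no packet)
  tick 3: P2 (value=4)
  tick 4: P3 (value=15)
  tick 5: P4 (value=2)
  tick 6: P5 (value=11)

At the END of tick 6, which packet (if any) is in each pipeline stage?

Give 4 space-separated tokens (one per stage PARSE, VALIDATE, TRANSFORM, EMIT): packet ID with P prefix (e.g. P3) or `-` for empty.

Tick 1: [PARSE:P1(v=15,ok=F), VALIDATE:-, TRANSFORM:-, EMIT:-] out:-; in:P1
Tick 2: [PARSE:-, VALIDATE:P1(v=15,ok=F), TRANSFORM:-, EMIT:-] out:-; in:-
Tick 3: [PARSE:P2(v=4,ok=F), VALIDATE:-, TRANSFORM:P1(v=0,ok=F), EMIT:-] out:-; in:P2
Tick 4: [PARSE:P3(v=15,ok=F), VALIDATE:P2(v=4,ok=T), TRANSFORM:-, EMIT:P1(v=0,ok=F)] out:-; in:P3
Tick 5: [PARSE:P4(v=2,ok=F), VALIDATE:P3(v=15,ok=F), TRANSFORM:P2(v=12,ok=T), EMIT:-] out:P1(v=0); in:P4
Tick 6: [PARSE:P5(v=11,ok=F), VALIDATE:P4(v=2,ok=T), TRANSFORM:P3(v=0,ok=F), EMIT:P2(v=12,ok=T)] out:-; in:P5
At end of tick 6: ['P5', 'P4', 'P3', 'P2']

Answer: P5 P4 P3 P2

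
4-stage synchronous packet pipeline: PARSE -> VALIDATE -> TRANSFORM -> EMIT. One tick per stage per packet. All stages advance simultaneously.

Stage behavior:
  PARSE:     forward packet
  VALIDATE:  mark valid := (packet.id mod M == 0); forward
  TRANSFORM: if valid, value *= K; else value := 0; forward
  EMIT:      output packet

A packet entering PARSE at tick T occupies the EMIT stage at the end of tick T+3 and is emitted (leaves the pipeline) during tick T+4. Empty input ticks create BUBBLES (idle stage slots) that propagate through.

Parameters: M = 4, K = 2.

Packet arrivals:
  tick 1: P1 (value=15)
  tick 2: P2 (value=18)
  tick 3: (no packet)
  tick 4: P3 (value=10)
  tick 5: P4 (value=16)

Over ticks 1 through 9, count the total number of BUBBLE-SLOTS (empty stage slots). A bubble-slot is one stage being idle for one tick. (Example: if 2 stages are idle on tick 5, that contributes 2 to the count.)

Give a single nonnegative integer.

Tick 1: [PARSE:P1(v=15,ok=F), VALIDATE:-, TRANSFORM:-, EMIT:-] out:-; bubbles=3
Tick 2: [PARSE:P2(v=18,ok=F), VALIDATE:P1(v=15,ok=F), TRANSFORM:-, EMIT:-] out:-; bubbles=2
Tick 3: [PARSE:-, VALIDATE:P2(v=18,ok=F), TRANSFORM:P1(v=0,ok=F), EMIT:-] out:-; bubbles=2
Tick 4: [PARSE:P3(v=10,ok=F), VALIDATE:-, TRANSFORM:P2(v=0,ok=F), EMIT:P1(v=0,ok=F)] out:-; bubbles=1
Tick 5: [PARSE:P4(v=16,ok=F), VALIDATE:P3(v=10,ok=F), TRANSFORM:-, EMIT:P2(v=0,ok=F)] out:P1(v=0); bubbles=1
Tick 6: [PARSE:-, VALIDATE:P4(v=16,ok=T), TRANSFORM:P3(v=0,ok=F), EMIT:-] out:P2(v=0); bubbles=2
Tick 7: [PARSE:-, VALIDATE:-, TRANSFORM:P4(v=32,ok=T), EMIT:P3(v=0,ok=F)] out:-; bubbles=2
Tick 8: [PARSE:-, VALIDATE:-, TRANSFORM:-, EMIT:P4(v=32,ok=T)] out:P3(v=0); bubbles=3
Tick 9: [PARSE:-, VALIDATE:-, TRANSFORM:-, EMIT:-] out:P4(v=32); bubbles=4
Total bubble-slots: 20

Answer: 20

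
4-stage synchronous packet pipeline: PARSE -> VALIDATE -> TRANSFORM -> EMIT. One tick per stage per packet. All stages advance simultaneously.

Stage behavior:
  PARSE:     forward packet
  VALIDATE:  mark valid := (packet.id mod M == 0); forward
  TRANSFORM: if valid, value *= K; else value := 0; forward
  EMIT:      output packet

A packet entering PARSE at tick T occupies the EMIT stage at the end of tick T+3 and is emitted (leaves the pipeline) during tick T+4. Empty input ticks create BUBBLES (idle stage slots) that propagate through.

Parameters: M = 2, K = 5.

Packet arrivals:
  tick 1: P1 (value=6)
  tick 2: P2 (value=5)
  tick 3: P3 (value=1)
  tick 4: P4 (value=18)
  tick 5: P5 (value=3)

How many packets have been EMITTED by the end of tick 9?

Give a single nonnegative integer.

Answer: 5

Derivation:
Tick 1: [PARSE:P1(v=6,ok=F), VALIDATE:-, TRANSFORM:-, EMIT:-] out:-; in:P1
Tick 2: [PARSE:P2(v=5,ok=F), VALIDATE:P1(v=6,ok=F), TRANSFORM:-, EMIT:-] out:-; in:P2
Tick 3: [PARSE:P3(v=1,ok=F), VALIDATE:P2(v=5,ok=T), TRANSFORM:P1(v=0,ok=F), EMIT:-] out:-; in:P3
Tick 4: [PARSE:P4(v=18,ok=F), VALIDATE:P3(v=1,ok=F), TRANSFORM:P2(v=25,ok=T), EMIT:P1(v=0,ok=F)] out:-; in:P4
Tick 5: [PARSE:P5(v=3,ok=F), VALIDATE:P4(v=18,ok=T), TRANSFORM:P3(v=0,ok=F), EMIT:P2(v=25,ok=T)] out:P1(v=0); in:P5
Tick 6: [PARSE:-, VALIDATE:P5(v=3,ok=F), TRANSFORM:P4(v=90,ok=T), EMIT:P3(v=0,ok=F)] out:P2(v=25); in:-
Tick 7: [PARSE:-, VALIDATE:-, TRANSFORM:P5(v=0,ok=F), EMIT:P4(v=90,ok=T)] out:P3(v=0); in:-
Tick 8: [PARSE:-, VALIDATE:-, TRANSFORM:-, EMIT:P5(v=0,ok=F)] out:P4(v=90); in:-
Tick 9: [PARSE:-, VALIDATE:-, TRANSFORM:-, EMIT:-] out:P5(v=0); in:-
Emitted by tick 9: ['P1', 'P2', 'P3', 'P4', 'P5']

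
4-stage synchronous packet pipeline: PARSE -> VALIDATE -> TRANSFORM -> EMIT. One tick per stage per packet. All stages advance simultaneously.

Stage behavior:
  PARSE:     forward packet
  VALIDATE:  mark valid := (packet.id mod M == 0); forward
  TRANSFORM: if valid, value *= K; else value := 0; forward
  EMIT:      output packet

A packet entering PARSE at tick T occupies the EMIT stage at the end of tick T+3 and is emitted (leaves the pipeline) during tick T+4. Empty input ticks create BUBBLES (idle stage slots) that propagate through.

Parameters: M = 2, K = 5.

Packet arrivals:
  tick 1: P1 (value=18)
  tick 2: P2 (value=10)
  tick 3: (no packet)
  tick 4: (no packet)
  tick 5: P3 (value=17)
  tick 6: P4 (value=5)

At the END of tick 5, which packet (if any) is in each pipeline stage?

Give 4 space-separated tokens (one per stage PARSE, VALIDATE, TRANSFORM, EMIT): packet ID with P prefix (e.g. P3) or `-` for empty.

Tick 1: [PARSE:P1(v=18,ok=F), VALIDATE:-, TRANSFORM:-, EMIT:-] out:-; in:P1
Tick 2: [PARSE:P2(v=10,ok=F), VALIDATE:P1(v=18,ok=F), TRANSFORM:-, EMIT:-] out:-; in:P2
Tick 3: [PARSE:-, VALIDATE:P2(v=10,ok=T), TRANSFORM:P1(v=0,ok=F), EMIT:-] out:-; in:-
Tick 4: [PARSE:-, VALIDATE:-, TRANSFORM:P2(v=50,ok=T), EMIT:P1(v=0,ok=F)] out:-; in:-
Tick 5: [PARSE:P3(v=17,ok=F), VALIDATE:-, TRANSFORM:-, EMIT:P2(v=50,ok=T)] out:P1(v=0); in:P3
At end of tick 5: ['P3', '-', '-', 'P2']

Answer: P3 - - P2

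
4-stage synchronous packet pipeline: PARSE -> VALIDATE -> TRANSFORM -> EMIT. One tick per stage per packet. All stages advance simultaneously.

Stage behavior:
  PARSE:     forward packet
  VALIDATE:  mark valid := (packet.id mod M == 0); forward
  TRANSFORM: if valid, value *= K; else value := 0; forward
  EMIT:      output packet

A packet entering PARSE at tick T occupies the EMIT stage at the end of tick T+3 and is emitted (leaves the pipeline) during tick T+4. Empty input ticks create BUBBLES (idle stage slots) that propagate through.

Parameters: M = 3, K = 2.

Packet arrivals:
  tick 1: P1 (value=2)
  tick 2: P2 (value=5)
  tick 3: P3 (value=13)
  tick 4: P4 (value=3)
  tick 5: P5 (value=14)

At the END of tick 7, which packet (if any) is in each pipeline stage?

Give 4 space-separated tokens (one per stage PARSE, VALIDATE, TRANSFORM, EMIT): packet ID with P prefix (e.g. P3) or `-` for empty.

Tick 1: [PARSE:P1(v=2,ok=F), VALIDATE:-, TRANSFORM:-, EMIT:-] out:-; in:P1
Tick 2: [PARSE:P2(v=5,ok=F), VALIDATE:P1(v=2,ok=F), TRANSFORM:-, EMIT:-] out:-; in:P2
Tick 3: [PARSE:P3(v=13,ok=F), VALIDATE:P2(v=5,ok=F), TRANSFORM:P1(v=0,ok=F), EMIT:-] out:-; in:P3
Tick 4: [PARSE:P4(v=3,ok=F), VALIDATE:P3(v=13,ok=T), TRANSFORM:P2(v=0,ok=F), EMIT:P1(v=0,ok=F)] out:-; in:P4
Tick 5: [PARSE:P5(v=14,ok=F), VALIDATE:P4(v=3,ok=F), TRANSFORM:P3(v=26,ok=T), EMIT:P2(v=0,ok=F)] out:P1(v=0); in:P5
Tick 6: [PARSE:-, VALIDATE:P5(v=14,ok=F), TRANSFORM:P4(v=0,ok=F), EMIT:P3(v=26,ok=T)] out:P2(v=0); in:-
Tick 7: [PARSE:-, VALIDATE:-, TRANSFORM:P5(v=0,ok=F), EMIT:P4(v=0,ok=F)] out:P3(v=26); in:-
At end of tick 7: ['-', '-', 'P5', 'P4']

Answer: - - P5 P4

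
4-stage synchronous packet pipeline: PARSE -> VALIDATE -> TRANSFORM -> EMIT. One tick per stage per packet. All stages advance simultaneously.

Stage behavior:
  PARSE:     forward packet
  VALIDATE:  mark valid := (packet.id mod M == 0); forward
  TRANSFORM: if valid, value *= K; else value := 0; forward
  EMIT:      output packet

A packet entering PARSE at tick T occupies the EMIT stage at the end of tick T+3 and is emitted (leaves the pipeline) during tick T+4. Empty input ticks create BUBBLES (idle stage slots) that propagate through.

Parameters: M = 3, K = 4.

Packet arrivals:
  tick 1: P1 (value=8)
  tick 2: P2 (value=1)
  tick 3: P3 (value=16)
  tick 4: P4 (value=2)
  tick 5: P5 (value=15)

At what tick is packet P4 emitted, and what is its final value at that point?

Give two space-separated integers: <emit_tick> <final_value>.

Tick 1: [PARSE:P1(v=8,ok=F), VALIDATE:-, TRANSFORM:-, EMIT:-] out:-; in:P1
Tick 2: [PARSE:P2(v=1,ok=F), VALIDATE:P1(v=8,ok=F), TRANSFORM:-, EMIT:-] out:-; in:P2
Tick 3: [PARSE:P3(v=16,ok=F), VALIDATE:P2(v=1,ok=F), TRANSFORM:P1(v=0,ok=F), EMIT:-] out:-; in:P3
Tick 4: [PARSE:P4(v=2,ok=F), VALIDATE:P3(v=16,ok=T), TRANSFORM:P2(v=0,ok=F), EMIT:P1(v=0,ok=F)] out:-; in:P4
Tick 5: [PARSE:P5(v=15,ok=F), VALIDATE:P4(v=2,ok=F), TRANSFORM:P3(v=64,ok=T), EMIT:P2(v=0,ok=F)] out:P1(v=0); in:P5
Tick 6: [PARSE:-, VALIDATE:P5(v=15,ok=F), TRANSFORM:P4(v=0,ok=F), EMIT:P3(v=64,ok=T)] out:P2(v=0); in:-
Tick 7: [PARSE:-, VALIDATE:-, TRANSFORM:P5(v=0,ok=F), EMIT:P4(v=0,ok=F)] out:P3(v=64); in:-
Tick 8: [PARSE:-, VALIDATE:-, TRANSFORM:-, EMIT:P5(v=0,ok=F)] out:P4(v=0); in:-
Tick 9: [PARSE:-, VALIDATE:-, TRANSFORM:-, EMIT:-] out:P5(v=0); in:-
P4: arrives tick 4, valid=False (id=4, id%3=1), emit tick 8, final value 0

Answer: 8 0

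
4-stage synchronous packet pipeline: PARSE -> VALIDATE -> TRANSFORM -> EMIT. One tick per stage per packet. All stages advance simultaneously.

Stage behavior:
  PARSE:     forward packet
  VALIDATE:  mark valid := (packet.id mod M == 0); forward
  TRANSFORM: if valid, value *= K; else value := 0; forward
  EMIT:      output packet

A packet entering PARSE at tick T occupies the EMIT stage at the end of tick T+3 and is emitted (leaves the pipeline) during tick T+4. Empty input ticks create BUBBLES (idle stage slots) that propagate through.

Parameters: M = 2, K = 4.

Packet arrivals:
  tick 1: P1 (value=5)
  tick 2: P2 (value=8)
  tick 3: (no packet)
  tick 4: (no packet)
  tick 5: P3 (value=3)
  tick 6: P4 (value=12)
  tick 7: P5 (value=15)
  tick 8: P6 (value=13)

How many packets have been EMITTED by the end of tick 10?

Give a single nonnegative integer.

Answer: 4

Derivation:
Tick 1: [PARSE:P1(v=5,ok=F), VALIDATE:-, TRANSFORM:-, EMIT:-] out:-; in:P1
Tick 2: [PARSE:P2(v=8,ok=F), VALIDATE:P1(v=5,ok=F), TRANSFORM:-, EMIT:-] out:-; in:P2
Tick 3: [PARSE:-, VALIDATE:P2(v=8,ok=T), TRANSFORM:P1(v=0,ok=F), EMIT:-] out:-; in:-
Tick 4: [PARSE:-, VALIDATE:-, TRANSFORM:P2(v=32,ok=T), EMIT:P1(v=0,ok=F)] out:-; in:-
Tick 5: [PARSE:P3(v=3,ok=F), VALIDATE:-, TRANSFORM:-, EMIT:P2(v=32,ok=T)] out:P1(v=0); in:P3
Tick 6: [PARSE:P4(v=12,ok=F), VALIDATE:P3(v=3,ok=F), TRANSFORM:-, EMIT:-] out:P2(v=32); in:P4
Tick 7: [PARSE:P5(v=15,ok=F), VALIDATE:P4(v=12,ok=T), TRANSFORM:P3(v=0,ok=F), EMIT:-] out:-; in:P5
Tick 8: [PARSE:P6(v=13,ok=F), VALIDATE:P5(v=15,ok=F), TRANSFORM:P4(v=48,ok=T), EMIT:P3(v=0,ok=F)] out:-; in:P6
Tick 9: [PARSE:-, VALIDATE:P6(v=13,ok=T), TRANSFORM:P5(v=0,ok=F), EMIT:P4(v=48,ok=T)] out:P3(v=0); in:-
Tick 10: [PARSE:-, VALIDATE:-, TRANSFORM:P6(v=52,ok=T), EMIT:P5(v=0,ok=F)] out:P4(v=48); in:-
Emitted by tick 10: ['P1', 'P2', 'P3', 'P4']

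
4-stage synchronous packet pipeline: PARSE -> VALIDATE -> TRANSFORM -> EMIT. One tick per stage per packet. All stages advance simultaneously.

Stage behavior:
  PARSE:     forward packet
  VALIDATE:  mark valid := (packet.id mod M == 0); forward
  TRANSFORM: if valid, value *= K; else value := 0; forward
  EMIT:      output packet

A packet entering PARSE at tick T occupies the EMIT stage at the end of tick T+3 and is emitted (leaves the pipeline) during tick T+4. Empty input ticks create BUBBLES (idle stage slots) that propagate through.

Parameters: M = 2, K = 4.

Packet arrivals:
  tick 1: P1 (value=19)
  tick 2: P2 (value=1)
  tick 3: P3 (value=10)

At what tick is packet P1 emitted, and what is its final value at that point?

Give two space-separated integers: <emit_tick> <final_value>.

Answer: 5 0

Derivation:
Tick 1: [PARSE:P1(v=19,ok=F), VALIDATE:-, TRANSFORM:-, EMIT:-] out:-; in:P1
Tick 2: [PARSE:P2(v=1,ok=F), VALIDATE:P1(v=19,ok=F), TRANSFORM:-, EMIT:-] out:-; in:P2
Tick 3: [PARSE:P3(v=10,ok=F), VALIDATE:P2(v=1,ok=T), TRANSFORM:P1(v=0,ok=F), EMIT:-] out:-; in:P3
Tick 4: [PARSE:-, VALIDATE:P3(v=10,ok=F), TRANSFORM:P2(v=4,ok=T), EMIT:P1(v=0,ok=F)] out:-; in:-
Tick 5: [PARSE:-, VALIDATE:-, TRANSFORM:P3(v=0,ok=F), EMIT:P2(v=4,ok=T)] out:P1(v=0); in:-
Tick 6: [PARSE:-, VALIDATE:-, TRANSFORM:-, EMIT:P3(v=0,ok=F)] out:P2(v=4); in:-
Tick 7: [PARSE:-, VALIDATE:-, TRANSFORM:-, EMIT:-] out:P3(v=0); in:-
P1: arrives tick 1, valid=False (id=1, id%2=1), emit tick 5, final value 0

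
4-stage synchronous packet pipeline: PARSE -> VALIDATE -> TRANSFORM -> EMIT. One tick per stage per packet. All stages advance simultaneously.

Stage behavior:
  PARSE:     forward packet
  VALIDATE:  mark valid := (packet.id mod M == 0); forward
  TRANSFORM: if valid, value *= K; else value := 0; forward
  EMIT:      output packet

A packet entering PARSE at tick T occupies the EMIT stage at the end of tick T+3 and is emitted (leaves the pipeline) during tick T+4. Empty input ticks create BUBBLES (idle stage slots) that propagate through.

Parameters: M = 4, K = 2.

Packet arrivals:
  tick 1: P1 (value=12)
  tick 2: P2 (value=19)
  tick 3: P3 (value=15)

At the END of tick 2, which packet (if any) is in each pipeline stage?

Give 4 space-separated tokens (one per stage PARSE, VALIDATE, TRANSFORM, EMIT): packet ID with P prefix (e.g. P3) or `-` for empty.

Answer: P2 P1 - -

Derivation:
Tick 1: [PARSE:P1(v=12,ok=F), VALIDATE:-, TRANSFORM:-, EMIT:-] out:-; in:P1
Tick 2: [PARSE:P2(v=19,ok=F), VALIDATE:P1(v=12,ok=F), TRANSFORM:-, EMIT:-] out:-; in:P2
At end of tick 2: ['P2', 'P1', '-', '-']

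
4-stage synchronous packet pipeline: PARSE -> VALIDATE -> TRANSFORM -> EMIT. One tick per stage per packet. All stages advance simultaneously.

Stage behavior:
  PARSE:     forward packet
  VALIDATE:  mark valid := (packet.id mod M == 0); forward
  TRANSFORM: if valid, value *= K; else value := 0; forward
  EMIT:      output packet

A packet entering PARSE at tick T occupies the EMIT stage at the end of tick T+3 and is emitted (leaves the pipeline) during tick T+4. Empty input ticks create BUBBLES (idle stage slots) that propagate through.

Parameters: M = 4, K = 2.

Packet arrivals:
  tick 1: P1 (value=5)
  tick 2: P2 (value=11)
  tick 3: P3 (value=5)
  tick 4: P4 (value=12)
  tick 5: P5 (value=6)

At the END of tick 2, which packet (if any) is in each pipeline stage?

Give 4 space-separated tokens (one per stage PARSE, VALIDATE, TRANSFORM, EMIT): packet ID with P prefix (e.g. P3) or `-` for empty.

Answer: P2 P1 - -

Derivation:
Tick 1: [PARSE:P1(v=5,ok=F), VALIDATE:-, TRANSFORM:-, EMIT:-] out:-; in:P1
Tick 2: [PARSE:P2(v=11,ok=F), VALIDATE:P1(v=5,ok=F), TRANSFORM:-, EMIT:-] out:-; in:P2
At end of tick 2: ['P2', 'P1', '-', '-']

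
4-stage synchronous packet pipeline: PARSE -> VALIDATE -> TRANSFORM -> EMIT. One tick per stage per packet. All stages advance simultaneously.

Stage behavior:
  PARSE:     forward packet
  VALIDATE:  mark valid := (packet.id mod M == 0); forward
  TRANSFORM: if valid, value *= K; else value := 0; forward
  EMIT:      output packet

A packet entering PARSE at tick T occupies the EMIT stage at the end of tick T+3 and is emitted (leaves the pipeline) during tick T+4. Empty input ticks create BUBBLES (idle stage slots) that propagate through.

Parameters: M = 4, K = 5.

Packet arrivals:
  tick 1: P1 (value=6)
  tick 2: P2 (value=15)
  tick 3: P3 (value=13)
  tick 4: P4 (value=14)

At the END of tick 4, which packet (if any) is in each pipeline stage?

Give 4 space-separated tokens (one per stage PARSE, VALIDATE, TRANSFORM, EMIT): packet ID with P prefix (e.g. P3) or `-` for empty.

Answer: P4 P3 P2 P1

Derivation:
Tick 1: [PARSE:P1(v=6,ok=F), VALIDATE:-, TRANSFORM:-, EMIT:-] out:-; in:P1
Tick 2: [PARSE:P2(v=15,ok=F), VALIDATE:P1(v=6,ok=F), TRANSFORM:-, EMIT:-] out:-; in:P2
Tick 3: [PARSE:P3(v=13,ok=F), VALIDATE:P2(v=15,ok=F), TRANSFORM:P1(v=0,ok=F), EMIT:-] out:-; in:P3
Tick 4: [PARSE:P4(v=14,ok=F), VALIDATE:P3(v=13,ok=F), TRANSFORM:P2(v=0,ok=F), EMIT:P1(v=0,ok=F)] out:-; in:P4
At end of tick 4: ['P4', 'P3', 'P2', 'P1']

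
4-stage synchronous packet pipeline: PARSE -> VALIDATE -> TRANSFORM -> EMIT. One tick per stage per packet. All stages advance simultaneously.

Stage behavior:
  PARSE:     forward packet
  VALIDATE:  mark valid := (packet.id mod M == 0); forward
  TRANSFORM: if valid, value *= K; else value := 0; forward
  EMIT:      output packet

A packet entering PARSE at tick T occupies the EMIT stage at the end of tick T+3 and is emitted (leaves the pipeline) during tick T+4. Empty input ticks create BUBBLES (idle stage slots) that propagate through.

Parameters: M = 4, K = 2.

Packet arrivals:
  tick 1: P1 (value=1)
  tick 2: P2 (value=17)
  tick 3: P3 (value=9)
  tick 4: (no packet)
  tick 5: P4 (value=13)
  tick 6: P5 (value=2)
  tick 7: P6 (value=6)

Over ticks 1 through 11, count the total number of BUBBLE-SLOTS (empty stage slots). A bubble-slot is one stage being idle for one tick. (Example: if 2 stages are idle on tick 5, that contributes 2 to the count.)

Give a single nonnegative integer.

Tick 1: [PARSE:P1(v=1,ok=F), VALIDATE:-, TRANSFORM:-, EMIT:-] out:-; bubbles=3
Tick 2: [PARSE:P2(v=17,ok=F), VALIDATE:P1(v=1,ok=F), TRANSFORM:-, EMIT:-] out:-; bubbles=2
Tick 3: [PARSE:P3(v=9,ok=F), VALIDATE:P2(v=17,ok=F), TRANSFORM:P1(v=0,ok=F), EMIT:-] out:-; bubbles=1
Tick 4: [PARSE:-, VALIDATE:P3(v=9,ok=F), TRANSFORM:P2(v=0,ok=F), EMIT:P1(v=0,ok=F)] out:-; bubbles=1
Tick 5: [PARSE:P4(v=13,ok=F), VALIDATE:-, TRANSFORM:P3(v=0,ok=F), EMIT:P2(v=0,ok=F)] out:P1(v=0); bubbles=1
Tick 6: [PARSE:P5(v=2,ok=F), VALIDATE:P4(v=13,ok=T), TRANSFORM:-, EMIT:P3(v=0,ok=F)] out:P2(v=0); bubbles=1
Tick 7: [PARSE:P6(v=6,ok=F), VALIDATE:P5(v=2,ok=F), TRANSFORM:P4(v=26,ok=T), EMIT:-] out:P3(v=0); bubbles=1
Tick 8: [PARSE:-, VALIDATE:P6(v=6,ok=F), TRANSFORM:P5(v=0,ok=F), EMIT:P4(v=26,ok=T)] out:-; bubbles=1
Tick 9: [PARSE:-, VALIDATE:-, TRANSFORM:P6(v=0,ok=F), EMIT:P5(v=0,ok=F)] out:P4(v=26); bubbles=2
Tick 10: [PARSE:-, VALIDATE:-, TRANSFORM:-, EMIT:P6(v=0,ok=F)] out:P5(v=0); bubbles=3
Tick 11: [PARSE:-, VALIDATE:-, TRANSFORM:-, EMIT:-] out:P6(v=0); bubbles=4
Total bubble-slots: 20

Answer: 20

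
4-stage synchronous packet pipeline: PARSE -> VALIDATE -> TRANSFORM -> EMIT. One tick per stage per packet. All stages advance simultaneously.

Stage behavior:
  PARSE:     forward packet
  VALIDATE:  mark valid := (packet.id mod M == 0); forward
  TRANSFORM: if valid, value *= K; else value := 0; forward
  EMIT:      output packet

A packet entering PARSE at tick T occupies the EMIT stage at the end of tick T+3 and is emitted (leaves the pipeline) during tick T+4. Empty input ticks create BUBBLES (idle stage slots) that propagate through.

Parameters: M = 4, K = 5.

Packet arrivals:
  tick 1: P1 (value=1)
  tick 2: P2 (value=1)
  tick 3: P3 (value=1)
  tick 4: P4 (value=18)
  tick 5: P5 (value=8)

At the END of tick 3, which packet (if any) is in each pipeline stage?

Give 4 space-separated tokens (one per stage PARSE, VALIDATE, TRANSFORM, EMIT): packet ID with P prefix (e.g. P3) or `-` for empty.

Answer: P3 P2 P1 -

Derivation:
Tick 1: [PARSE:P1(v=1,ok=F), VALIDATE:-, TRANSFORM:-, EMIT:-] out:-; in:P1
Tick 2: [PARSE:P2(v=1,ok=F), VALIDATE:P1(v=1,ok=F), TRANSFORM:-, EMIT:-] out:-; in:P2
Tick 3: [PARSE:P3(v=1,ok=F), VALIDATE:P2(v=1,ok=F), TRANSFORM:P1(v=0,ok=F), EMIT:-] out:-; in:P3
At end of tick 3: ['P3', 'P2', 'P1', '-']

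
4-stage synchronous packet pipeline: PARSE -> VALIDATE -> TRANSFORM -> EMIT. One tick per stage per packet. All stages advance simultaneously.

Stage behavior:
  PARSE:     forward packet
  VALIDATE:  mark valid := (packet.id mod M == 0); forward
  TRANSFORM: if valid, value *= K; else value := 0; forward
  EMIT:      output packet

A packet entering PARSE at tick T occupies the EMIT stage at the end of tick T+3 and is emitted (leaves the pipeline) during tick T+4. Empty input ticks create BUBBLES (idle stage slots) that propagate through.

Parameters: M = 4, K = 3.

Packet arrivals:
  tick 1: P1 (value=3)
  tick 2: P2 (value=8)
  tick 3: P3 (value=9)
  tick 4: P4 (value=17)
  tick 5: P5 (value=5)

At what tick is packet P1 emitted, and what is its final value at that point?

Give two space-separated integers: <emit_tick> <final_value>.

Answer: 5 0

Derivation:
Tick 1: [PARSE:P1(v=3,ok=F), VALIDATE:-, TRANSFORM:-, EMIT:-] out:-; in:P1
Tick 2: [PARSE:P2(v=8,ok=F), VALIDATE:P1(v=3,ok=F), TRANSFORM:-, EMIT:-] out:-; in:P2
Tick 3: [PARSE:P3(v=9,ok=F), VALIDATE:P2(v=8,ok=F), TRANSFORM:P1(v=0,ok=F), EMIT:-] out:-; in:P3
Tick 4: [PARSE:P4(v=17,ok=F), VALIDATE:P3(v=9,ok=F), TRANSFORM:P2(v=0,ok=F), EMIT:P1(v=0,ok=F)] out:-; in:P4
Tick 5: [PARSE:P5(v=5,ok=F), VALIDATE:P4(v=17,ok=T), TRANSFORM:P3(v=0,ok=F), EMIT:P2(v=0,ok=F)] out:P1(v=0); in:P5
Tick 6: [PARSE:-, VALIDATE:P5(v=5,ok=F), TRANSFORM:P4(v=51,ok=T), EMIT:P3(v=0,ok=F)] out:P2(v=0); in:-
Tick 7: [PARSE:-, VALIDATE:-, TRANSFORM:P5(v=0,ok=F), EMIT:P4(v=51,ok=T)] out:P3(v=0); in:-
Tick 8: [PARSE:-, VALIDATE:-, TRANSFORM:-, EMIT:P5(v=0,ok=F)] out:P4(v=51); in:-
Tick 9: [PARSE:-, VALIDATE:-, TRANSFORM:-, EMIT:-] out:P5(v=0); in:-
P1: arrives tick 1, valid=False (id=1, id%4=1), emit tick 5, final value 0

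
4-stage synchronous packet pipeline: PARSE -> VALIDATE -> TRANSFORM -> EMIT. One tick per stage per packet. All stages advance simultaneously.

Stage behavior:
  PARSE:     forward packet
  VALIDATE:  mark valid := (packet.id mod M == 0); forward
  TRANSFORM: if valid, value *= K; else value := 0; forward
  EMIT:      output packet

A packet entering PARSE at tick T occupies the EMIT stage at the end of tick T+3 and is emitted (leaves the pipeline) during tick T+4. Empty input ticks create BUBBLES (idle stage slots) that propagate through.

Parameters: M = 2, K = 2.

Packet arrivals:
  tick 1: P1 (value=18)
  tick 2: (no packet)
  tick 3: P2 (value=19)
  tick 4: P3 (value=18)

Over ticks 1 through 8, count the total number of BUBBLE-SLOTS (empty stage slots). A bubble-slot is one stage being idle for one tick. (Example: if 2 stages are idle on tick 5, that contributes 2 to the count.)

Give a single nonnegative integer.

Answer: 20

Derivation:
Tick 1: [PARSE:P1(v=18,ok=F), VALIDATE:-, TRANSFORM:-, EMIT:-] out:-; bubbles=3
Tick 2: [PARSE:-, VALIDATE:P1(v=18,ok=F), TRANSFORM:-, EMIT:-] out:-; bubbles=3
Tick 3: [PARSE:P2(v=19,ok=F), VALIDATE:-, TRANSFORM:P1(v=0,ok=F), EMIT:-] out:-; bubbles=2
Tick 4: [PARSE:P3(v=18,ok=F), VALIDATE:P2(v=19,ok=T), TRANSFORM:-, EMIT:P1(v=0,ok=F)] out:-; bubbles=1
Tick 5: [PARSE:-, VALIDATE:P3(v=18,ok=F), TRANSFORM:P2(v=38,ok=T), EMIT:-] out:P1(v=0); bubbles=2
Tick 6: [PARSE:-, VALIDATE:-, TRANSFORM:P3(v=0,ok=F), EMIT:P2(v=38,ok=T)] out:-; bubbles=2
Tick 7: [PARSE:-, VALIDATE:-, TRANSFORM:-, EMIT:P3(v=0,ok=F)] out:P2(v=38); bubbles=3
Tick 8: [PARSE:-, VALIDATE:-, TRANSFORM:-, EMIT:-] out:P3(v=0); bubbles=4
Total bubble-slots: 20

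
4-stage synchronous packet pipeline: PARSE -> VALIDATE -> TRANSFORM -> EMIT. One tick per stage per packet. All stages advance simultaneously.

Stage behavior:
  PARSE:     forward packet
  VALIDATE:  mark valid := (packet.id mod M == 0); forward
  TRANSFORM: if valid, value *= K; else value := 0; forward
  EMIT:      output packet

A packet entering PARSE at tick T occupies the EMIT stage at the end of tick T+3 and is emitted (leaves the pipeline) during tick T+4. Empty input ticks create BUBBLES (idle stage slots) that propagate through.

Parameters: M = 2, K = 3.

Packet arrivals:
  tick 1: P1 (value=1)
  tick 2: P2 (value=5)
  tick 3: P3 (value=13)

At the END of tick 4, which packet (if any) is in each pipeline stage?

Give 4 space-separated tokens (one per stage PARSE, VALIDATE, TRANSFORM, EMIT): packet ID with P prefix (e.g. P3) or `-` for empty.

Tick 1: [PARSE:P1(v=1,ok=F), VALIDATE:-, TRANSFORM:-, EMIT:-] out:-; in:P1
Tick 2: [PARSE:P2(v=5,ok=F), VALIDATE:P1(v=1,ok=F), TRANSFORM:-, EMIT:-] out:-; in:P2
Tick 3: [PARSE:P3(v=13,ok=F), VALIDATE:P2(v=5,ok=T), TRANSFORM:P1(v=0,ok=F), EMIT:-] out:-; in:P3
Tick 4: [PARSE:-, VALIDATE:P3(v=13,ok=F), TRANSFORM:P2(v=15,ok=T), EMIT:P1(v=0,ok=F)] out:-; in:-
At end of tick 4: ['-', 'P3', 'P2', 'P1']

Answer: - P3 P2 P1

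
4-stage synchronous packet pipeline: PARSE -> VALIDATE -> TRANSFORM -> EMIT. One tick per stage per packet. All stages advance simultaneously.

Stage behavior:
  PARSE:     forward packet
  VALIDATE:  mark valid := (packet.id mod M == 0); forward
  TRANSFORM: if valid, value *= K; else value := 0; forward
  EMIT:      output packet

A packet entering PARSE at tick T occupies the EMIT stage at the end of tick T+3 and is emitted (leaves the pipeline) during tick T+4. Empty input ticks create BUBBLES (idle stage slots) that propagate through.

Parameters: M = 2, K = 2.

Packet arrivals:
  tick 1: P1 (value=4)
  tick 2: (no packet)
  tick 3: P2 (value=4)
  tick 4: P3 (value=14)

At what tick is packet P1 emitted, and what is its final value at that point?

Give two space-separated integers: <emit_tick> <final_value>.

Answer: 5 0

Derivation:
Tick 1: [PARSE:P1(v=4,ok=F), VALIDATE:-, TRANSFORM:-, EMIT:-] out:-; in:P1
Tick 2: [PARSE:-, VALIDATE:P1(v=4,ok=F), TRANSFORM:-, EMIT:-] out:-; in:-
Tick 3: [PARSE:P2(v=4,ok=F), VALIDATE:-, TRANSFORM:P1(v=0,ok=F), EMIT:-] out:-; in:P2
Tick 4: [PARSE:P3(v=14,ok=F), VALIDATE:P2(v=4,ok=T), TRANSFORM:-, EMIT:P1(v=0,ok=F)] out:-; in:P3
Tick 5: [PARSE:-, VALIDATE:P3(v=14,ok=F), TRANSFORM:P2(v=8,ok=T), EMIT:-] out:P1(v=0); in:-
Tick 6: [PARSE:-, VALIDATE:-, TRANSFORM:P3(v=0,ok=F), EMIT:P2(v=8,ok=T)] out:-; in:-
Tick 7: [PARSE:-, VALIDATE:-, TRANSFORM:-, EMIT:P3(v=0,ok=F)] out:P2(v=8); in:-
Tick 8: [PARSE:-, VALIDATE:-, TRANSFORM:-, EMIT:-] out:P3(v=0); in:-
P1: arrives tick 1, valid=False (id=1, id%2=1), emit tick 5, final value 0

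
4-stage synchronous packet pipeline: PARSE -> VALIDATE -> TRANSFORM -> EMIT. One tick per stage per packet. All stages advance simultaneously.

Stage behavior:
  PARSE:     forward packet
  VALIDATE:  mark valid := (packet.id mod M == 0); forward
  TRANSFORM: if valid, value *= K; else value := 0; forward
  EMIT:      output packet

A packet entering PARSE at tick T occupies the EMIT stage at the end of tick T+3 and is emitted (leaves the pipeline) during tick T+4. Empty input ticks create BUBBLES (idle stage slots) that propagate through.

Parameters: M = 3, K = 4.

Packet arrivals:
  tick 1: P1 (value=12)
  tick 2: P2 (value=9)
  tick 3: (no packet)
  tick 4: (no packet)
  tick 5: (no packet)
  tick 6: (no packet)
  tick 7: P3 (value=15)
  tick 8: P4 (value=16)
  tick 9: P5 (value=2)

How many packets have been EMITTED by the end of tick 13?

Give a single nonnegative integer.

Answer: 5

Derivation:
Tick 1: [PARSE:P1(v=12,ok=F), VALIDATE:-, TRANSFORM:-, EMIT:-] out:-; in:P1
Tick 2: [PARSE:P2(v=9,ok=F), VALIDATE:P1(v=12,ok=F), TRANSFORM:-, EMIT:-] out:-; in:P2
Tick 3: [PARSE:-, VALIDATE:P2(v=9,ok=F), TRANSFORM:P1(v=0,ok=F), EMIT:-] out:-; in:-
Tick 4: [PARSE:-, VALIDATE:-, TRANSFORM:P2(v=0,ok=F), EMIT:P1(v=0,ok=F)] out:-; in:-
Tick 5: [PARSE:-, VALIDATE:-, TRANSFORM:-, EMIT:P2(v=0,ok=F)] out:P1(v=0); in:-
Tick 6: [PARSE:-, VALIDATE:-, TRANSFORM:-, EMIT:-] out:P2(v=0); in:-
Tick 7: [PARSE:P3(v=15,ok=F), VALIDATE:-, TRANSFORM:-, EMIT:-] out:-; in:P3
Tick 8: [PARSE:P4(v=16,ok=F), VALIDATE:P3(v=15,ok=T), TRANSFORM:-, EMIT:-] out:-; in:P4
Tick 9: [PARSE:P5(v=2,ok=F), VALIDATE:P4(v=16,ok=F), TRANSFORM:P3(v=60,ok=T), EMIT:-] out:-; in:P5
Tick 10: [PARSE:-, VALIDATE:P5(v=2,ok=F), TRANSFORM:P4(v=0,ok=F), EMIT:P3(v=60,ok=T)] out:-; in:-
Tick 11: [PARSE:-, VALIDATE:-, TRANSFORM:P5(v=0,ok=F), EMIT:P4(v=0,ok=F)] out:P3(v=60); in:-
Tick 12: [PARSE:-, VALIDATE:-, TRANSFORM:-, EMIT:P5(v=0,ok=F)] out:P4(v=0); in:-
Tick 13: [PARSE:-, VALIDATE:-, TRANSFORM:-, EMIT:-] out:P5(v=0); in:-
Emitted by tick 13: ['P1', 'P2', 'P3', 'P4', 'P5']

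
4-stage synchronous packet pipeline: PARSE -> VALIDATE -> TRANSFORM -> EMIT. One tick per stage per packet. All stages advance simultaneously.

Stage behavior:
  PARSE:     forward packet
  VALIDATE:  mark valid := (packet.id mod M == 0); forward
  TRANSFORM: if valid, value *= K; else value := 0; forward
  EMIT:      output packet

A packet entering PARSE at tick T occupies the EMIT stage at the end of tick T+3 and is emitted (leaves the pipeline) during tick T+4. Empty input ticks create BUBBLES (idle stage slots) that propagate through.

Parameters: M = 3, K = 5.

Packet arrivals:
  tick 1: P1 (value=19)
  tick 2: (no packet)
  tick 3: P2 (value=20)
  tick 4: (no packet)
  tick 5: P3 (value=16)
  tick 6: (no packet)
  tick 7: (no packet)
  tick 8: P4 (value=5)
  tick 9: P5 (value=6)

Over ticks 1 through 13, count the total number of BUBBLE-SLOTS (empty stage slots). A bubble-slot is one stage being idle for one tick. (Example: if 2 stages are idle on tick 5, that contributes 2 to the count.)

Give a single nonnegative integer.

Tick 1: [PARSE:P1(v=19,ok=F), VALIDATE:-, TRANSFORM:-, EMIT:-] out:-; bubbles=3
Tick 2: [PARSE:-, VALIDATE:P1(v=19,ok=F), TRANSFORM:-, EMIT:-] out:-; bubbles=3
Tick 3: [PARSE:P2(v=20,ok=F), VALIDATE:-, TRANSFORM:P1(v=0,ok=F), EMIT:-] out:-; bubbles=2
Tick 4: [PARSE:-, VALIDATE:P2(v=20,ok=F), TRANSFORM:-, EMIT:P1(v=0,ok=F)] out:-; bubbles=2
Tick 5: [PARSE:P3(v=16,ok=F), VALIDATE:-, TRANSFORM:P2(v=0,ok=F), EMIT:-] out:P1(v=0); bubbles=2
Tick 6: [PARSE:-, VALIDATE:P3(v=16,ok=T), TRANSFORM:-, EMIT:P2(v=0,ok=F)] out:-; bubbles=2
Tick 7: [PARSE:-, VALIDATE:-, TRANSFORM:P3(v=80,ok=T), EMIT:-] out:P2(v=0); bubbles=3
Tick 8: [PARSE:P4(v=5,ok=F), VALIDATE:-, TRANSFORM:-, EMIT:P3(v=80,ok=T)] out:-; bubbles=2
Tick 9: [PARSE:P5(v=6,ok=F), VALIDATE:P4(v=5,ok=F), TRANSFORM:-, EMIT:-] out:P3(v=80); bubbles=2
Tick 10: [PARSE:-, VALIDATE:P5(v=6,ok=F), TRANSFORM:P4(v=0,ok=F), EMIT:-] out:-; bubbles=2
Tick 11: [PARSE:-, VALIDATE:-, TRANSFORM:P5(v=0,ok=F), EMIT:P4(v=0,ok=F)] out:-; bubbles=2
Tick 12: [PARSE:-, VALIDATE:-, TRANSFORM:-, EMIT:P5(v=0,ok=F)] out:P4(v=0); bubbles=3
Tick 13: [PARSE:-, VALIDATE:-, TRANSFORM:-, EMIT:-] out:P5(v=0); bubbles=4
Total bubble-slots: 32

Answer: 32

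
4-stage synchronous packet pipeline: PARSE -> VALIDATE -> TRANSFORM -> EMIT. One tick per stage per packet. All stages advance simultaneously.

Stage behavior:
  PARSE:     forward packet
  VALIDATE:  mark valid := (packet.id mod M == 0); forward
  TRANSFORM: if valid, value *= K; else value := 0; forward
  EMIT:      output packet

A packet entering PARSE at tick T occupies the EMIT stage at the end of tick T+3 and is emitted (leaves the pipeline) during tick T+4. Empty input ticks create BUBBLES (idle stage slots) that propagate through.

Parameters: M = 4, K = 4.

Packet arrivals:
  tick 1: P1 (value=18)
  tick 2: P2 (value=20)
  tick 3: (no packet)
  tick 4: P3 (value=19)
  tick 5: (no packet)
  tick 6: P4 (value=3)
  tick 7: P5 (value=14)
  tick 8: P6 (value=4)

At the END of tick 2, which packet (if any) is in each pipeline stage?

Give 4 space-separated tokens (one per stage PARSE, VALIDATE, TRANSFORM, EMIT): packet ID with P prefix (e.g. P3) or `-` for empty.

Answer: P2 P1 - -

Derivation:
Tick 1: [PARSE:P1(v=18,ok=F), VALIDATE:-, TRANSFORM:-, EMIT:-] out:-; in:P1
Tick 2: [PARSE:P2(v=20,ok=F), VALIDATE:P1(v=18,ok=F), TRANSFORM:-, EMIT:-] out:-; in:P2
At end of tick 2: ['P2', 'P1', '-', '-']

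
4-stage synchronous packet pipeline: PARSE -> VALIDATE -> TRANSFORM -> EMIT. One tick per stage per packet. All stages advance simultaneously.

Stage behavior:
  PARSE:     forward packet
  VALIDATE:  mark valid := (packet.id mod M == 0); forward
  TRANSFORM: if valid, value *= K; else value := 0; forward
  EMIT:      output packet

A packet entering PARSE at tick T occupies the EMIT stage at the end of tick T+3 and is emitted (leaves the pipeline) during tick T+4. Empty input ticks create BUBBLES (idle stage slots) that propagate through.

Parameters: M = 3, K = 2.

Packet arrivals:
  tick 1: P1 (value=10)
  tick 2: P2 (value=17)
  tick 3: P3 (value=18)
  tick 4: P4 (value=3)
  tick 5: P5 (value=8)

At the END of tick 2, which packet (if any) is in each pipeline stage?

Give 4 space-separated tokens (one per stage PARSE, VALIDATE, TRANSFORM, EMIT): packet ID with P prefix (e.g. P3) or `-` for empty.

Answer: P2 P1 - -

Derivation:
Tick 1: [PARSE:P1(v=10,ok=F), VALIDATE:-, TRANSFORM:-, EMIT:-] out:-; in:P1
Tick 2: [PARSE:P2(v=17,ok=F), VALIDATE:P1(v=10,ok=F), TRANSFORM:-, EMIT:-] out:-; in:P2
At end of tick 2: ['P2', 'P1', '-', '-']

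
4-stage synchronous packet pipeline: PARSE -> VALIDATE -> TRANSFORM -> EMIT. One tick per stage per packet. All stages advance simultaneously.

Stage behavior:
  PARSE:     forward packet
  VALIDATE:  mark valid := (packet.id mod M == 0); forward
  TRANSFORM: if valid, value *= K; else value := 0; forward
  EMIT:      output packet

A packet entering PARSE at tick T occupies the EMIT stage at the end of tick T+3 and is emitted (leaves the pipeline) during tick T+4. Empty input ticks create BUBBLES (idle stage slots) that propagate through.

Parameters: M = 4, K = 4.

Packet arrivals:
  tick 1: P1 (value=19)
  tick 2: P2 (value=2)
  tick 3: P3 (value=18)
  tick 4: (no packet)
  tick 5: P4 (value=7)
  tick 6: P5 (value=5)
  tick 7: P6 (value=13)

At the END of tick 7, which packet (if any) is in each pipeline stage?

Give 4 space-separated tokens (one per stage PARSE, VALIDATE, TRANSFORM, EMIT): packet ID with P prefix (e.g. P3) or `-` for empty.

Tick 1: [PARSE:P1(v=19,ok=F), VALIDATE:-, TRANSFORM:-, EMIT:-] out:-; in:P1
Tick 2: [PARSE:P2(v=2,ok=F), VALIDATE:P1(v=19,ok=F), TRANSFORM:-, EMIT:-] out:-; in:P2
Tick 3: [PARSE:P3(v=18,ok=F), VALIDATE:P2(v=2,ok=F), TRANSFORM:P1(v=0,ok=F), EMIT:-] out:-; in:P3
Tick 4: [PARSE:-, VALIDATE:P3(v=18,ok=F), TRANSFORM:P2(v=0,ok=F), EMIT:P1(v=0,ok=F)] out:-; in:-
Tick 5: [PARSE:P4(v=7,ok=F), VALIDATE:-, TRANSFORM:P3(v=0,ok=F), EMIT:P2(v=0,ok=F)] out:P1(v=0); in:P4
Tick 6: [PARSE:P5(v=5,ok=F), VALIDATE:P4(v=7,ok=T), TRANSFORM:-, EMIT:P3(v=0,ok=F)] out:P2(v=0); in:P5
Tick 7: [PARSE:P6(v=13,ok=F), VALIDATE:P5(v=5,ok=F), TRANSFORM:P4(v=28,ok=T), EMIT:-] out:P3(v=0); in:P6
At end of tick 7: ['P6', 'P5', 'P4', '-']

Answer: P6 P5 P4 -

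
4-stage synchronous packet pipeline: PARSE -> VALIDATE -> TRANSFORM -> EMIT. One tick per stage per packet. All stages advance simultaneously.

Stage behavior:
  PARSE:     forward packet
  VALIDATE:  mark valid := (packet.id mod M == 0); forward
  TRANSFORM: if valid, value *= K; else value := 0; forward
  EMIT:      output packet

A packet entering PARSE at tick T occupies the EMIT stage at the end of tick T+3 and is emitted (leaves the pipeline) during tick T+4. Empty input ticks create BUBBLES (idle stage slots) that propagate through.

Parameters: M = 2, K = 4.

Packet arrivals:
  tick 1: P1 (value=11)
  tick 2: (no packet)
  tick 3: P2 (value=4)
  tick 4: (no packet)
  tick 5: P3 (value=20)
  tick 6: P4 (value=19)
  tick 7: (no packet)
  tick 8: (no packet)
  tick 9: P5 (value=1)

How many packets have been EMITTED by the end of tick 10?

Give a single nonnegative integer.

Answer: 4

Derivation:
Tick 1: [PARSE:P1(v=11,ok=F), VALIDATE:-, TRANSFORM:-, EMIT:-] out:-; in:P1
Tick 2: [PARSE:-, VALIDATE:P1(v=11,ok=F), TRANSFORM:-, EMIT:-] out:-; in:-
Tick 3: [PARSE:P2(v=4,ok=F), VALIDATE:-, TRANSFORM:P1(v=0,ok=F), EMIT:-] out:-; in:P2
Tick 4: [PARSE:-, VALIDATE:P2(v=4,ok=T), TRANSFORM:-, EMIT:P1(v=0,ok=F)] out:-; in:-
Tick 5: [PARSE:P3(v=20,ok=F), VALIDATE:-, TRANSFORM:P2(v=16,ok=T), EMIT:-] out:P1(v=0); in:P3
Tick 6: [PARSE:P4(v=19,ok=F), VALIDATE:P3(v=20,ok=F), TRANSFORM:-, EMIT:P2(v=16,ok=T)] out:-; in:P4
Tick 7: [PARSE:-, VALIDATE:P4(v=19,ok=T), TRANSFORM:P3(v=0,ok=F), EMIT:-] out:P2(v=16); in:-
Tick 8: [PARSE:-, VALIDATE:-, TRANSFORM:P4(v=76,ok=T), EMIT:P3(v=0,ok=F)] out:-; in:-
Tick 9: [PARSE:P5(v=1,ok=F), VALIDATE:-, TRANSFORM:-, EMIT:P4(v=76,ok=T)] out:P3(v=0); in:P5
Tick 10: [PARSE:-, VALIDATE:P5(v=1,ok=F), TRANSFORM:-, EMIT:-] out:P4(v=76); in:-
Emitted by tick 10: ['P1', 'P2', 'P3', 'P4']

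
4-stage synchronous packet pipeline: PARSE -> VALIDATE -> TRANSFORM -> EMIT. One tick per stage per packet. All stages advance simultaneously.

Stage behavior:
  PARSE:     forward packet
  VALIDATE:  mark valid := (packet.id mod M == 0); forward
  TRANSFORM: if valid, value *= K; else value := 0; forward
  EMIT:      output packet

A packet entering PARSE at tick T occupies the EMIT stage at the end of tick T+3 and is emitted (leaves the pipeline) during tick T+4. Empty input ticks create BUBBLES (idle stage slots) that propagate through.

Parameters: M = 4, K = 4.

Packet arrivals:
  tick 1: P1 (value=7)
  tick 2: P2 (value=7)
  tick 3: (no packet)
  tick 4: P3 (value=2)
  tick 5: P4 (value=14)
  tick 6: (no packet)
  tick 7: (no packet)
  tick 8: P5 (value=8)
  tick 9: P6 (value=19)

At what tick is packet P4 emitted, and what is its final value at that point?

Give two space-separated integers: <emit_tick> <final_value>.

Answer: 9 56

Derivation:
Tick 1: [PARSE:P1(v=7,ok=F), VALIDATE:-, TRANSFORM:-, EMIT:-] out:-; in:P1
Tick 2: [PARSE:P2(v=7,ok=F), VALIDATE:P1(v=7,ok=F), TRANSFORM:-, EMIT:-] out:-; in:P2
Tick 3: [PARSE:-, VALIDATE:P2(v=7,ok=F), TRANSFORM:P1(v=0,ok=F), EMIT:-] out:-; in:-
Tick 4: [PARSE:P3(v=2,ok=F), VALIDATE:-, TRANSFORM:P2(v=0,ok=F), EMIT:P1(v=0,ok=F)] out:-; in:P3
Tick 5: [PARSE:P4(v=14,ok=F), VALIDATE:P3(v=2,ok=F), TRANSFORM:-, EMIT:P2(v=0,ok=F)] out:P1(v=0); in:P4
Tick 6: [PARSE:-, VALIDATE:P4(v=14,ok=T), TRANSFORM:P3(v=0,ok=F), EMIT:-] out:P2(v=0); in:-
Tick 7: [PARSE:-, VALIDATE:-, TRANSFORM:P4(v=56,ok=T), EMIT:P3(v=0,ok=F)] out:-; in:-
Tick 8: [PARSE:P5(v=8,ok=F), VALIDATE:-, TRANSFORM:-, EMIT:P4(v=56,ok=T)] out:P3(v=0); in:P5
Tick 9: [PARSE:P6(v=19,ok=F), VALIDATE:P5(v=8,ok=F), TRANSFORM:-, EMIT:-] out:P4(v=56); in:P6
Tick 10: [PARSE:-, VALIDATE:P6(v=19,ok=F), TRANSFORM:P5(v=0,ok=F), EMIT:-] out:-; in:-
Tick 11: [PARSE:-, VALIDATE:-, TRANSFORM:P6(v=0,ok=F), EMIT:P5(v=0,ok=F)] out:-; in:-
Tick 12: [PARSE:-, VALIDATE:-, TRANSFORM:-, EMIT:P6(v=0,ok=F)] out:P5(v=0); in:-
Tick 13: [PARSE:-, VALIDATE:-, TRANSFORM:-, EMIT:-] out:P6(v=0); in:-
P4: arrives tick 5, valid=True (id=4, id%4=0), emit tick 9, final value 56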